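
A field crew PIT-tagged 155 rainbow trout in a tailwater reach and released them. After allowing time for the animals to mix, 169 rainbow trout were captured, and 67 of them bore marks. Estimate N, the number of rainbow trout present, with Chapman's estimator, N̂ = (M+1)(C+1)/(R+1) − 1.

N = 389

N̂ = (155+1)(169+1)/(67+1) − 1 = 156·170/68 − 1
= 26520/68 − 1 = 390 − 1 = 389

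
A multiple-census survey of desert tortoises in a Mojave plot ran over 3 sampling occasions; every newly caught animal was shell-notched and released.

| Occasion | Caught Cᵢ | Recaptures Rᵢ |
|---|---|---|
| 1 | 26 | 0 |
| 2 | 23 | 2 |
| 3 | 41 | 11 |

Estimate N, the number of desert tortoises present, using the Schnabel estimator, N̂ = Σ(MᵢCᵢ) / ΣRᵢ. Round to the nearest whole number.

N ≈ 194

Marked at large before each occasion: Mᵢ = Σⱼ<ᵢ (Cⱼ − Rⱼ) → M1=0, M2=26, M3=47
Σ MᵢCᵢ = 0·26 + 26·23 + 47·41 = 0 + 598 + 1927 = 2525
Σ Rᵢ = 0 + 2 + 11 = 13
N̂ = 2525 / 13 ≈ 194.2 → 194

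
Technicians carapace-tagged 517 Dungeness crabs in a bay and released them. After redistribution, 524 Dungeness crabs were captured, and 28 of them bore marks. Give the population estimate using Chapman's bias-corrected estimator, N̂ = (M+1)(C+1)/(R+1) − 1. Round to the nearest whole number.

N ≈ 9377

N̂ = (517+1)(524+1)/(28+1) − 1 = 518·525/29 − 1
= 271950/29 − 1 ≈ 9377.6 − 1 ≈ 9376.6 → 9377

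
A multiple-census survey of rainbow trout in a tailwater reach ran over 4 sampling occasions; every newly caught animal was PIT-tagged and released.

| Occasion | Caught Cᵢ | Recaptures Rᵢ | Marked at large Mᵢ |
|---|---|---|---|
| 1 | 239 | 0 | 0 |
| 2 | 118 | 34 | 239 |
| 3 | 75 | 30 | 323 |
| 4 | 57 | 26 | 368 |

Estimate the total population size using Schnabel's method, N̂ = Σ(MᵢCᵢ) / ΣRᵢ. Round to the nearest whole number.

Σ MᵢCᵢ = 0·239 + 239·118 + 323·75 + 368·57 = 0 + 28202 + 24225 + 20976 = 73403
Σ Rᵢ = 0 + 34 + 30 + 26 = 90
N̂ = 73403 / 90 ≈ 815.6 → 816

N ≈ 816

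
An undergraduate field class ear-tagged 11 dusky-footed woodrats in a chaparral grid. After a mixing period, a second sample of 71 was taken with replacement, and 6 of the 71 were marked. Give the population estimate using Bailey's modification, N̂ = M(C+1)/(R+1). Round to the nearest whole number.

N̂ = 11·(71+1)/(6+1) = 11·72/7 = 792/7 ≈ 113.1 → 113

N ≈ 113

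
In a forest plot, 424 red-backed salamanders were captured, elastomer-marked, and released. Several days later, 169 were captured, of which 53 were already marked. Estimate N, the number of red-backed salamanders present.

If marked individuals mix randomly, R/C ≈ M/N, giving N ≈ M·C/R.
N = (424 × 169) / 53 = 71656 / 53 = 1352

N = 1352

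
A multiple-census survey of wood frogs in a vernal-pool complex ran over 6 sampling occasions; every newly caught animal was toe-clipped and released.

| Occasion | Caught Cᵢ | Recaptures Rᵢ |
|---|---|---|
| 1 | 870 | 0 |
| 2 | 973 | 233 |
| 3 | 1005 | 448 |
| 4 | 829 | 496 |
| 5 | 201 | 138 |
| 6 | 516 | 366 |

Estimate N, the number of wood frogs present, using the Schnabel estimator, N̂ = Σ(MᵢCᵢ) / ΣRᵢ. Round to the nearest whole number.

Marked at large before each occasion: Mᵢ = Σⱼ<ᵢ (Cⱼ − Rⱼ) → M1=0, M2=870, M3=1610, M4=2167, M5=2500, M6=2563
Σ MᵢCᵢ = 0·870 + 870·973 + 1610·1005 + 2167·829 + 2500·201 + 2563·516 = 0 + 846510 + 1618050 + 1796443 + 502500 + 1322508 = 6086011
Σ Rᵢ = 0 + 233 + 448 + 496 + 138 + 366 = 1681
N̂ = 6086011 / 1681 ≈ 3620.47 → 3620

N ≈ 3620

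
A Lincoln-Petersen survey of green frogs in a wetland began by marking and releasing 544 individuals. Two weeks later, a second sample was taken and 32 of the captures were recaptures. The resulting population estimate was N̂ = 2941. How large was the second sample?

From N = M·C/R: C = N·R / M = 2941·32 / 544 = 94112 / 544 = 173.

C = 173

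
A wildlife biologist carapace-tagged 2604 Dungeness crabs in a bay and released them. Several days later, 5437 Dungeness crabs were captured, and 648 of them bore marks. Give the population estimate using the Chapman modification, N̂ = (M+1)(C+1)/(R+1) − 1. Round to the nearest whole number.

N̂ = (2604+1)(5437+1)/(648+1) − 1 = 2605·5438/649 − 1
= 14165990/649 − 1 ≈ 21827.4 − 1 ≈ 21826.4 → 21826

N ≈ 21,826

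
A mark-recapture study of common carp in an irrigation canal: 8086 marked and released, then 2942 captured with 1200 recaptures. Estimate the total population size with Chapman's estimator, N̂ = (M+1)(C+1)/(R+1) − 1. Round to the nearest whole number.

N̂ = (8086+1)(2942+1)/(1200+1) − 1 = 8087·2943/1201 − 1
= 23800041/1201 − 1 ≈ 19816.9 − 1 ≈ 19815.9 → 19816

N ≈ 19,816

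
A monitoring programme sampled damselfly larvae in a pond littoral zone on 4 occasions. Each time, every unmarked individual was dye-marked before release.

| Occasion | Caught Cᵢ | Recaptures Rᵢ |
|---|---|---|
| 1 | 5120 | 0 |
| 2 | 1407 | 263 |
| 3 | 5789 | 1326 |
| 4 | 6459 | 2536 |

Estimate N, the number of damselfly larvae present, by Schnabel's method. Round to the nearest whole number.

Marked at large before each occasion: Mᵢ = Σⱼ<ᵢ (Cⱼ − Rⱼ) → M1=0, M2=5120, M3=6264, M4=10727
Σ MᵢCᵢ = 0·5120 + 5120·1407 + 6264·5789 + 10727·6459 = 0 + 7203840 + 36262296 + 69285693 = 112751829
Σ Rᵢ = 0 + 263 + 1326 + 2536 = 4125
N̂ = 112751829 / 4125 ≈ 27333.8 → 27334

N ≈ 27,334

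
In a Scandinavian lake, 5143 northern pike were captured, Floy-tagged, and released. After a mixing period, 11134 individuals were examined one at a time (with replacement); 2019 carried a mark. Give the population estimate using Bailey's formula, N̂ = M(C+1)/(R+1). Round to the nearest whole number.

N ≈ 28,350

N̂ = 5143·(11134+1)/(2019+1) = 5143·11135/2020 = 57267305/2020 ≈ 28350.2 → 28350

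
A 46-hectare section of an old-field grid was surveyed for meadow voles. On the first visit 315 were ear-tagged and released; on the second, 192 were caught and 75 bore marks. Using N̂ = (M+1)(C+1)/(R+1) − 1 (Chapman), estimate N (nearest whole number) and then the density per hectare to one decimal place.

N̂ = 316·193/76 − 1 = 60988/76 − 1 ≈ 801.47 → 801
Density = N̂ / area = 801 / 46 ≈ 17.41 → 17.4 per hectare

density ≈ 17.4 meadow voles per hectare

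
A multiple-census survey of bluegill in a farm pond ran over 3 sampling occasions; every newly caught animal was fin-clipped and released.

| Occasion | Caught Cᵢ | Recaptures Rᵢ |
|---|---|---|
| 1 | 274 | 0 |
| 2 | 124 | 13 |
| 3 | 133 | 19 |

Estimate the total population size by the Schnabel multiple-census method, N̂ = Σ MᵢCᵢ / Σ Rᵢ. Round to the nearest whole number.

N ≈ 2662

Marked at large before each occasion: Mᵢ = Σⱼ<ᵢ (Cⱼ − Rⱼ) → M1=0, M2=274, M3=385
Σ MᵢCᵢ = 0·274 + 274·124 + 385·133 = 0 + 33976 + 51205 = 85181
Σ Rᵢ = 0 + 13 + 19 = 32
N̂ = 85181 / 32 ≈ 2661.9 → 2662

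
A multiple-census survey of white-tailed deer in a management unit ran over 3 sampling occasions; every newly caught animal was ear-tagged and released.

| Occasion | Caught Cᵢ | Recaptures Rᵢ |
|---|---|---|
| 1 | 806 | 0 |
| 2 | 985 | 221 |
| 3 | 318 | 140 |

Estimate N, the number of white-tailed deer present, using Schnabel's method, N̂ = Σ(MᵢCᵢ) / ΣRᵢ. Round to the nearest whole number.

N ≈ 3582

Marked at large before each occasion: Mᵢ = Σⱼ<ᵢ (Cⱼ − Rⱼ) → M1=0, M2=806, M3=1570
Σ MᵢCᵢ = 0·806 + 806·985 + 1570·318 = 0 + 793910 + 499260 = 1293170
Σ Rᵢ = 0 + 221 + 140 = 361
N̂ = 1293170 / 361 ≈ 3582.2 → 3582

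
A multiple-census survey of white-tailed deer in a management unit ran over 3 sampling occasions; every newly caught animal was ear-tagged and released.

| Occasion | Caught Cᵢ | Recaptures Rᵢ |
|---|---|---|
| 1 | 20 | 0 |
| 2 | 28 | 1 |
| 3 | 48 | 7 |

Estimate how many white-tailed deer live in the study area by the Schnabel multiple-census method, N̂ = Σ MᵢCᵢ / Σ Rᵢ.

N = 352

Marked at large before each occasion: Mᵢ = Σⱼ<ᵢ (Cⱼ − Rⱼ) → M1=0, M2=20, M3=47
Σ MᵢCᵢ = 0·20 + 20·28 + 47·48 = 0 + 560 + 2256 = 2816
Σ Rᵢ = 0 + 1 + 7 = 8
N̂ = 2816 / 8 = 352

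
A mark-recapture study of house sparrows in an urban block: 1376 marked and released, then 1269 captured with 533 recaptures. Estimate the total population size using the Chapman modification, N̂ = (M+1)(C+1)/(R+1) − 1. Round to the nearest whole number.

N̂ = (1376+1)(1269+1)/(533+1) − 1 = 1377·1270/534 − 1
= 1748790/534 − 1 ≈ 3274.9 − 1 ≈ 3273.9 → 3274

N ≈ 3274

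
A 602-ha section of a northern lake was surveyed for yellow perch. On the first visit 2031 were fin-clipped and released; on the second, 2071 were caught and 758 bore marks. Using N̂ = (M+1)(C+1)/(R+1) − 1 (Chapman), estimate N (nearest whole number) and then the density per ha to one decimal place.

density ≈ 9.2 yellow perch per ha

N̂ = 2032·2072/759 − 1 = 4210304/759 − 1 ≈ 5546.2 → 5546
Density = N̂ / area = 5546 / 602 ≈ 9.21 → 9.2 per ha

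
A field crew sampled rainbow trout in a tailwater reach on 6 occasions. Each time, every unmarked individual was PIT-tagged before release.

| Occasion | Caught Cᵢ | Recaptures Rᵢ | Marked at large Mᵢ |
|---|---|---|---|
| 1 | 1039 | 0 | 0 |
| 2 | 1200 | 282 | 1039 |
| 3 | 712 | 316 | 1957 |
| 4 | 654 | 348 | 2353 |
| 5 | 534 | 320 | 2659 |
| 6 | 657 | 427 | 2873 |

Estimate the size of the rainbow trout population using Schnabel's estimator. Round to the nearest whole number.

N ≈ 4422

Σ MᵢCᵢ = 0·1039 + 1039·1200 + 1957·712 + 2353·654 + 2659·534 + 2873·657 = 0 + 1246800 + 1393384 + 1538862 + 1419906 + 1887561 = 7486513
Σ Rᵢ = 0 + 282 + 316 + 348 + 320 + 427 = 1693
N̂ = 7486513 / 1693 ≈ 4422.0 → 4422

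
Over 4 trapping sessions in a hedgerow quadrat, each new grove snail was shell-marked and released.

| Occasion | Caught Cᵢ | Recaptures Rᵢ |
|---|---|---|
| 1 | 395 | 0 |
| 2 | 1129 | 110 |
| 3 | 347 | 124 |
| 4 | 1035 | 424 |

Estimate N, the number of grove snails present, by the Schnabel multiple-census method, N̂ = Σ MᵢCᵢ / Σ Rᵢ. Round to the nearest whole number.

N ≈ 3998

Marked at large before each occasion: Mᵢ = Σⱼ<ᵢ (Cⱼ − Rⱼ) → M1=0, M2=395, M3=1414, M4=1637
Σ MᵢCᵢ = 0·395 + 395·1129 + 1414·347 + 1637·1035 = 0 + 445955 + 490658 + 1694295 = 2630908
Σ Rᵢ = 0 + 110 + 124 + 424 = 658
N̂ = 2630908 / 658 ≈ 3998.3 → 3998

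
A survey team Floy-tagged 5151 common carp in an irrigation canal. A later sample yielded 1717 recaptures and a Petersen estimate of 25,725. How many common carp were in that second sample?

From N = M·C/R: C = N·R / M = 25725·1717 / 5151 = 44169825 / 5151 = 8575.

C = 8575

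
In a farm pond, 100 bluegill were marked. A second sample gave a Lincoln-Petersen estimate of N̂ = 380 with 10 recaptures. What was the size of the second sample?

From N = M·C/R: C = N·R / M = 380·10 / 100 = 3800 / 100 = 38.

C = 38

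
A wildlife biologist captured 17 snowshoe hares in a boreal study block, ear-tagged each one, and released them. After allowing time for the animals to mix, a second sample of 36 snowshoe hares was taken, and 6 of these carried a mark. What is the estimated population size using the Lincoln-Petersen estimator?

N = (17 × 36) / 6 = 612 / 6 = 102

N = 102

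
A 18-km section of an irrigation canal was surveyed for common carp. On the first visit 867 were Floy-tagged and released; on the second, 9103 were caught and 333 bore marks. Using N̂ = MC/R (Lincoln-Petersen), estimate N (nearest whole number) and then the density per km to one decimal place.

N̂ = 867·9103/333 = 7892301/333 ≈ 23700.6 → 23701
Density = N̂ / area = 23701 / 18 ≈ 1316.72 → 1316.7 per km

density ≈ 1316.7 common carp per km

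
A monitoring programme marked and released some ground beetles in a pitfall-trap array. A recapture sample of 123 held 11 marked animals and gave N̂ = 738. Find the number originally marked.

From N = M·C/R: M = N·R / C = 738·11 / 123 = 8118 / 123 = 66.

M = 66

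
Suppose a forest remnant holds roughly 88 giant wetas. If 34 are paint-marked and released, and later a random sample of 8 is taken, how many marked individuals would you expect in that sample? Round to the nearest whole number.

expected recaptures ≈ 3

Expected recaptures E[R] = M·C / N.
E[R] = 34 × 8 / 88 = 272 / 88 ≈ 3.1 → 3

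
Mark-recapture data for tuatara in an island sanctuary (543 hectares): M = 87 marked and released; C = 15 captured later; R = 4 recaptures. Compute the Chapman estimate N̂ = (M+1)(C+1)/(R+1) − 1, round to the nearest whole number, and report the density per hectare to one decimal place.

N̂ = 88·16/5 − 1 = 1408/5 − 1 ≈ 280.6 → 281
Density = N̂ / area = 281 / 543 ≈ 0.52 → 0.5 per hectare

density ≈ 0.5 tuatara per hectare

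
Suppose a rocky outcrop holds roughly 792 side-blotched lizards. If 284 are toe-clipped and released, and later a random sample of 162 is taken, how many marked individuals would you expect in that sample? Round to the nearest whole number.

Expected recaptures E[R] = M·C / N.
E[R] = 284 × 162 / 792 = 46008 / 792 ≈ 58.1 → 58

expected recaptures ≈ 58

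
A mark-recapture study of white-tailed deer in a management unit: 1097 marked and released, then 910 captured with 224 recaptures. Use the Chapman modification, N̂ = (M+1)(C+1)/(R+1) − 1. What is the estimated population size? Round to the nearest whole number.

N ≈ 4445

N̂ = (1097+1)(910+1)/(224+1) − 1 = 1098·911/225 − 1
= 1000278/225 − 1 ≈ 4445.7 − 1 ≈ 4444.7 → 4445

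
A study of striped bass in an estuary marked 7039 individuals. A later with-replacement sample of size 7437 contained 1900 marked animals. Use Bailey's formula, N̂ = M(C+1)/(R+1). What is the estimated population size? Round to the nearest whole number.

N ≈ 27,541

N̂ = 7039·(7437+1)/(1900+1) = 7039·7438/1901 = 52356082/1901 ≈ 27541.3 → 27541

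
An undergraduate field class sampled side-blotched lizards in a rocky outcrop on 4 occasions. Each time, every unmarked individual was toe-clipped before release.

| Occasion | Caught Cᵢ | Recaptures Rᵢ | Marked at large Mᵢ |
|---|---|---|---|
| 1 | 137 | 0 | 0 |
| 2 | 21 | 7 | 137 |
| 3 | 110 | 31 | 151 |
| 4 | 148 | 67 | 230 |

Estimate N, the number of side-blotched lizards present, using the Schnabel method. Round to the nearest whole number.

Σ MᵢCᵢ = 0·137 + 137·21 + 151·110 + 230·148 = 0 + 2877 + 16610 + 34040 = 53527
Σ Rᵢ = 0 + 7 + 31 + 67 = 105
N̂ = 53527 / 105 ≈ 509.8 → 510

N ≈ 510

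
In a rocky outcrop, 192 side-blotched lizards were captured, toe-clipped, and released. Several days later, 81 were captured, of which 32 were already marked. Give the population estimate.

The marked fraction in the recapture sample should equal the marked fraction in the population: 32/81 = 192/N.
N = (192 × 81) / 32 = 15552 / 32 = 486

N = 486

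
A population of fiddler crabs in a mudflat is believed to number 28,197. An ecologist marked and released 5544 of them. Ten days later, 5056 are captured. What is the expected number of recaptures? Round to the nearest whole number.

expected recaptures ≈ 994

The marked fraction of the population is 5544/28197, so in a sample of 5056 expect C·(M/N) marked.
E[R] = 5544 × 5056 / 28197 = 28030464 / 28197 ≈ 994.1 → 994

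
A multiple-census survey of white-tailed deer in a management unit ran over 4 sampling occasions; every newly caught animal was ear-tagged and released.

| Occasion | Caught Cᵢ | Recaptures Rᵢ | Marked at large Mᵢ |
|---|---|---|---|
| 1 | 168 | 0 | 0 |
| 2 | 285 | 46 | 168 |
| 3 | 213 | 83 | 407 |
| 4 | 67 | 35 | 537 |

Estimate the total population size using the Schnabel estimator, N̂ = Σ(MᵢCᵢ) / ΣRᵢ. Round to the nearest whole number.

Σ MᵢCᵢ = 0·168 + 168·285 + 407·213 + 537·67 = 0 + 47880 + 86691 + 35979 = 170550
Σ Rᵢ = 0 + 46 + 83 + 35 = 164
N̂ = 170550 / 164 ≈ 1039.9 → 1040

N ≈ 1040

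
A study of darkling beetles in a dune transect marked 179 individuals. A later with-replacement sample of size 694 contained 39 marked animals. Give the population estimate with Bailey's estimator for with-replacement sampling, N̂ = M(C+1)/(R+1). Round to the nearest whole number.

N̂ = 179·(694+1)/(39+1) = 179·695/40 = 124405/40 ≈ 3110.1 → 3110

N ≈ 3110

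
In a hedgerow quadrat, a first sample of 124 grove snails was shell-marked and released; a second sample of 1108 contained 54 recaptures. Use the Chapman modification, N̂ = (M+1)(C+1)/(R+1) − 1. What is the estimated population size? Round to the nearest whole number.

N̂ = (124+1)(1108+1)/(54+1) − 1 = 125·1109/55 − 1
= 138625/55 − 1 ≈ 2520.45 − 1 ≈ 2519.45 → 2519

N ≈ 2519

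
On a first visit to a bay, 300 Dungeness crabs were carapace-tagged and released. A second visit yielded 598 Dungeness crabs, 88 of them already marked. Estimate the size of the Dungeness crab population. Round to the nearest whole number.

N ≈ 2039

If marked individuals mix randomly, R/C ≈ M/N, giving N ≈ M·C/R.
N = (300 × 598) / 88 = 179400 / 88 ≈ 2038.6 → 2039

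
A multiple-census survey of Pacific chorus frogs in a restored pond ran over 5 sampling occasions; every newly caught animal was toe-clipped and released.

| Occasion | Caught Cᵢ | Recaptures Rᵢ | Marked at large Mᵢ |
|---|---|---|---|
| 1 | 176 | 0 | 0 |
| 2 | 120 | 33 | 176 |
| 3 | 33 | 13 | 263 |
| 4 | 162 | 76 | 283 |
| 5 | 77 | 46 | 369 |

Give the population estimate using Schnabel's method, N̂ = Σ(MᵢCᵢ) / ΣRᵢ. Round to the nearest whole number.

Σ MᵢCᵢ = 0·176 + 176·120 + 263·33 + 283·162 + 369·77 = 0 + 21120 + 8679 + 45846 + 28413 = 104058
Σ Rᵢ = 0 + 33 + 13 + 76 + 46 = 168
N̂ = 104058 / 168 ≈ 619.4 → 619

N ≈ 619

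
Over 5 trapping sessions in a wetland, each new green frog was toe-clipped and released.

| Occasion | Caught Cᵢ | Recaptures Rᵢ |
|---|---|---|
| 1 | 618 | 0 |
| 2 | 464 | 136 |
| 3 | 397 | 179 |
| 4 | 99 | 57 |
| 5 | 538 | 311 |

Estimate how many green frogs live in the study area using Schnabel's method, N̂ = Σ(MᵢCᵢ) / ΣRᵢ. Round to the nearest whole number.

N ≈ 2088

Marked at large before each occasion: Mᵢ = Σⱼ<ᵢ (Cⱼ − Rⱼ) → M1=0, M2=618, M3=946, M4=1164, M5=1206
Σ MᵢCᵢ = 0·618 + 618·464 + 946·397 + 1164·99 + 1206·538 = 0 + 286752 + 375562 + 115236 + 648828 = 1426378
Σ Rᵢ = 0 + 136 + 179 + 57 + 311 = 683
N̂ = 1426378 / 683 ≈ 2088.4 → 2088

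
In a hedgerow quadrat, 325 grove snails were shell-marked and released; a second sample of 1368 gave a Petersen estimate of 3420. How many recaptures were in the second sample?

From N = M·C/R: R = M·C / N = 325·1368 / 3420 = 444600 / 3420 = 130.

R = 130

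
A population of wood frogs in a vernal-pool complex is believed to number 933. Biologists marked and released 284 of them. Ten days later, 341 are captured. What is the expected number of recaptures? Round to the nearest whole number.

The marked fraction of the population is 284/933, so in a sample of 341 expect C·(M/N) marked.
E[R] = 284 × 341 / 933 = 96844 / 933 ≈ 103.8 → 104

expected recaptures ≈ 104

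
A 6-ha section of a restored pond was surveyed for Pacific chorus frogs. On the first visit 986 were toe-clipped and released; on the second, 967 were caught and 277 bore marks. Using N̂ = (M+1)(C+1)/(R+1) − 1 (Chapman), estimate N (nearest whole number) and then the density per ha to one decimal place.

N̂ = 987·968/278 − 1 = 955416/278 − 1 ≈ 3435.7 → 3436
Density = N̂ / area = 3436 / 6 ≈ 572.67 → 572.7 per ha

density ≈ 572.7 Pacific chorus frogs per ha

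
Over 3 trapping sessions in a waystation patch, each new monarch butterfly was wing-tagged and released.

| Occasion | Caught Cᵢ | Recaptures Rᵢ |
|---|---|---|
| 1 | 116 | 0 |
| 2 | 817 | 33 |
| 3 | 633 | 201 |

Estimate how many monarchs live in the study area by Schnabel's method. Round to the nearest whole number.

N ≈ 2840

Marked at large before each occasion: Mᵢ = Σⱼ<ᵢ (Cⱼ − Rⱼ) → M1=0, M2=116, M3=900
Σ MᵢCᵢ = 0·116 + 116·817 + 900·633 = 0 + 94772 + 569700 = 664472
Σ Rᵢ = 0 + 33 + 201 = 234
N̂ = 664472 / 234 ≈ 2839.6 → 2840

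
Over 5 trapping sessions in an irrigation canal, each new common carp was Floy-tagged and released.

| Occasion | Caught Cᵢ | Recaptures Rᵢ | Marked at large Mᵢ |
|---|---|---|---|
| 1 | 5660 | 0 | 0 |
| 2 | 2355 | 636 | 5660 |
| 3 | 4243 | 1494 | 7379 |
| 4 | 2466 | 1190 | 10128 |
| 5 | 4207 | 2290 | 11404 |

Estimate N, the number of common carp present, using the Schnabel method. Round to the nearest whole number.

N ≈ 20,961

Σ MᵢCᵢ = 0·5660 + 5660·2355 + 7379·4243 + 10128·2466 + 11404·4207 = 0 + 13329300 + 31309097 + 24975648 + 47976628 = 117590673
Σ Rᵢ = 0 + 636 + 1494 + 1190 + 2290 = 5610
N̂ = 117590673 / 5610 ≈ 20960.9 → 20961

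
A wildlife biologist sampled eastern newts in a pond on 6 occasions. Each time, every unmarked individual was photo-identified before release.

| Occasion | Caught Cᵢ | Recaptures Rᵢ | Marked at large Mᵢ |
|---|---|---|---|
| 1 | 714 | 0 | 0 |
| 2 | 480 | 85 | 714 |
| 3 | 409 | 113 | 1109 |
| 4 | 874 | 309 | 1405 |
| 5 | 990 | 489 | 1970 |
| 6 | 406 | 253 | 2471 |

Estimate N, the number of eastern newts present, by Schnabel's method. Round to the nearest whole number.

Σ MᵢCᵢ = 0·714 + 714·480 + 1109·409 + 1405·874 + 1970·990 + 2471·406 = 0 + 342720 + 453581 + 1227970 + 1950300 + 1003226 = 4977797
Σ Rᵢ = 0 + 85 + 113 + 309 + 489 + 253 = 1249
N̂ = 4977797 / 1249 ≈ 3985.4 → 3985

N ≈ 3985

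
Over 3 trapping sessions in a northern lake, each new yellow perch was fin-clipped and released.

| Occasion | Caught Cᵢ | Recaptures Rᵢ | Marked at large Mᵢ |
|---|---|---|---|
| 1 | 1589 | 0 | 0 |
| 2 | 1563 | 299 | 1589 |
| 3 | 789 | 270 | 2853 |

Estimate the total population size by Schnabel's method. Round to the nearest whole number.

N ≈ 8321

Σ MᵢCᵢ = 0·1589 + 1589·1563 + 2853·789 = 0 + 2483607 + 2251017 = 4734624
Σ Rᵢ = 0 + 299 + 270 = 569
N̂ = 4734624 / 569 ≈ 8321.0 → 8321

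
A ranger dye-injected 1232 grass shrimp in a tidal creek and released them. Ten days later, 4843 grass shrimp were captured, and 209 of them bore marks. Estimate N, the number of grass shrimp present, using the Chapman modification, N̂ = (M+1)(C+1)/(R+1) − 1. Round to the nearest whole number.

N ≈ 28,440

N̂ = (1232+1)(4843+1)/(209+1) − 1 = 1233·4844/210 − 1
= 5972652/210 − 1 ≈ 28441.2 − 1 ≈ 28440.2 → 28440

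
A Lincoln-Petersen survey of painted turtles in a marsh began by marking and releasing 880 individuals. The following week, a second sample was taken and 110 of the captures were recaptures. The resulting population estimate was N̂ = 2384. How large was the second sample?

C = 298

From N = M·C/R: C = N·R / M = 2384·110 / 880 = 262240 / 880 = 298.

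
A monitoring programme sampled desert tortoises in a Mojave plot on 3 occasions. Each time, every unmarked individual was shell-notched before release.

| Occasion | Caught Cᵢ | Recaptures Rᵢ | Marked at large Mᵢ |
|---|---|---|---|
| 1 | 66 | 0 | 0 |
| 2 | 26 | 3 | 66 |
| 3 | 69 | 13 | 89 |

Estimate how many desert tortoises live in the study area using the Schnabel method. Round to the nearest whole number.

N ≈ 491

Σ MᵢCᵢ = 0·66 + 66·26 + 89·69 = 0 + 1716 + 6141 = 7857
Σ Rᵢ = 0 + 3 + 13 = 16
N̂ = 7857 / 16 ≈ 491.1 → 491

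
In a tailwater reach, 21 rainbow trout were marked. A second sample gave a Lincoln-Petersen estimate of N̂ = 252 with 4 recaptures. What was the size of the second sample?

C = 48

From N = M·C/R: C = N·R / M = 252·4 / 21 = 1008 / 21 = 48.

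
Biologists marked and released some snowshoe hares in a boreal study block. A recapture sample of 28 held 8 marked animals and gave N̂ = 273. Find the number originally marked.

M = 78

From N = M·C/R: M = N·R / C = 273·8 / 28 = 2184 / 28 = 78.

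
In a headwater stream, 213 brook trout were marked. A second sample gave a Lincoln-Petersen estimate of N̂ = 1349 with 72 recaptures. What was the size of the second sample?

From N = M·C/R: C = N·R / M = 1349·72 / 213 = 97128 / 213 = 456.

C = 456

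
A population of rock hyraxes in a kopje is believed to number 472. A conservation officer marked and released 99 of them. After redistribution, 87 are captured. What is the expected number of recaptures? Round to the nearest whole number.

expected recaptures ≈ 18

The marked fraction of the population is 99/472, so in a sample of 87 expect C·(M/N) marked.
E[R] = 99 × 87 / 472 = 8613 / 472 ≈ 18.2 → 18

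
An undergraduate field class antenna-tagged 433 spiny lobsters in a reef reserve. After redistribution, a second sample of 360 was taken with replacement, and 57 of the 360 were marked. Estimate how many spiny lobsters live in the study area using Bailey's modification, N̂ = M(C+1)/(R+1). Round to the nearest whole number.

N̂ = 433·(360+1)/(57+1) = 433·361/58 = 156313/58 ≈ 2695.1 → 2695

N ≈ 2695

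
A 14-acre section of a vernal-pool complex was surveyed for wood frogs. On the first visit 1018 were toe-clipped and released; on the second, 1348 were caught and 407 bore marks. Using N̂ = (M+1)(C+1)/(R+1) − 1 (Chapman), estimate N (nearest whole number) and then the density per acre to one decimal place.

N̂ = 1019·1349/408 − 1 = 1374631/408 − 1 ≈ 3368.2 → 3368
Density = N̂ / area = 3368 / 14 ≈ 240.57 → 240.6 per acre

density ≈ 240.6 wood frogs per acre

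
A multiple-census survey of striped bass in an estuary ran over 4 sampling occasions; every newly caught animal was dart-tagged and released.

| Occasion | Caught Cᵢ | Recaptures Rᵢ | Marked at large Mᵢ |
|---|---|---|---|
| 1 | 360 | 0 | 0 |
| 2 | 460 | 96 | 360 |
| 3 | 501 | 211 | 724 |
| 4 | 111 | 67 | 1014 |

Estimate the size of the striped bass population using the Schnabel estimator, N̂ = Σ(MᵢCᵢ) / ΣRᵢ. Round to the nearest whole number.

Σ MᵢCᵢ = 0·360 + 360·460 + 724·501 + 1014·111 = 0 + 165600 + 362724 + 112554 = 640878
Σ Rᵢ = 0 + 96 + 211 + 67 = 374
N̂ = 640878 / 374 ≈ 1713.6 → 1714

N ≈ 1714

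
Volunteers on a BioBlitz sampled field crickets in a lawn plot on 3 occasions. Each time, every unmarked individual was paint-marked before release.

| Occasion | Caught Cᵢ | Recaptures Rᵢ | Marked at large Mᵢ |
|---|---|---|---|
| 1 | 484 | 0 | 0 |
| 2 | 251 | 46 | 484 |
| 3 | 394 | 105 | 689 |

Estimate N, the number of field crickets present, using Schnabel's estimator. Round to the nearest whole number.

N ≈ 2602

Σ MᵢCᵢ = 0·484 + 484·251 + 689·394 = 0 + 121484 + 271466 = 392950
Σ Rᵢ = 0 + 46 + 105 = 151
N̂ = 392950 / 151 ≈ 2602.3 → 2602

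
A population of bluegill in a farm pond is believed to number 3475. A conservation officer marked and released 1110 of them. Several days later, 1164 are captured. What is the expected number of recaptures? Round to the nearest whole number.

expected recaptures ≈ 372

The marked fraction of the population is 1110/3475, so in a sample of 1164 expect C·(M/N) marked.
E[R] = 1110 × 1164 / 3475 = 1292040 / 3475 ≈ 371.8 → 372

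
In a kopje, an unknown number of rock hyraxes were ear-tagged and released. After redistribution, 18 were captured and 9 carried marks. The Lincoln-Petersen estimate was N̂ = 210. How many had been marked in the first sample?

M = 105

From N = M·C/R: M = N·R / C = 210·9 / 18 = 1890 / 18 = 105.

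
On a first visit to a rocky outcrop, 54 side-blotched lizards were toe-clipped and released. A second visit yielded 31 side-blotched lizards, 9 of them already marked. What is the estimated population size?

N = 186

Lincoln-Petersen assumes M/N = R/C, so N = M·C / R.
N = (54 × 31) / 9 = 1674 / 9 = 186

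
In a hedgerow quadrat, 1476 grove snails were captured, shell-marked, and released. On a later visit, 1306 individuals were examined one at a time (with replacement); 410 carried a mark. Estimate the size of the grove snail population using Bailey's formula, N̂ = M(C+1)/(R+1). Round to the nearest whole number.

N ≈ 4694

N̂ = 1476·(1306+1)/(410+1) = 1476·1307/411 = 1929132/411 ≈ 4693.8 → 4694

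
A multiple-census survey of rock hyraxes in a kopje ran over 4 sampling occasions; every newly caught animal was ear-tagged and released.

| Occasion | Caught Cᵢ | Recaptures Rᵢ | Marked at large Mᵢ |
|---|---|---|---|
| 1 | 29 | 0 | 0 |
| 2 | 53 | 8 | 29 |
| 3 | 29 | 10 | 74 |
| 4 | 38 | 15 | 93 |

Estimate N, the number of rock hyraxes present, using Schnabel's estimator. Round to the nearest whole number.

Σ MᵢCᵢ = 0·29 + 29·53 + 74·29 + 93·38 = 0 + 1537 + 2146 + 3534 = 7217
Σ Rᵢ = 0 + 8 + 10 + 15 = 33
N̂ = 7217 / 33 ≈ 218.7 → 219

N ≈ 219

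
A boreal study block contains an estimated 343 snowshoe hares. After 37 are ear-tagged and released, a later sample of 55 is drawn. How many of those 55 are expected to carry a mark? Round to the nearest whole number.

Expected recaptures E[R] = M·C / N.
E[R] = 37 × 55 / 343 = 2035 / 343 ≈ 5.9 → 6

expected recaptures ≈ 6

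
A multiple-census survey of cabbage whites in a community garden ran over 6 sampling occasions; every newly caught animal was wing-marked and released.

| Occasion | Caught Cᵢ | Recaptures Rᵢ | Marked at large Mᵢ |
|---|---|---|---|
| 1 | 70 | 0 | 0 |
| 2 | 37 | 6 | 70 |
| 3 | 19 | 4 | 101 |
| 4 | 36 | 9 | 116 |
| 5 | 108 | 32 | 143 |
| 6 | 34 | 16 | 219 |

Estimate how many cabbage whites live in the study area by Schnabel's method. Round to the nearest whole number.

N ≈ 471

Σ MᵢCᵢ = 0·70 + 70·37 + 101·19 + 116·36 + 143·108 + 219·34 = 0 + 2590 + 1919 + 4176 + 15444 + 7446 = 31575
Σ Rᵢ = 0 + 6 + 4 + 9 + 32 + 16 = 67
N̂ = 31575 / 67 ≈ 471.3 → 471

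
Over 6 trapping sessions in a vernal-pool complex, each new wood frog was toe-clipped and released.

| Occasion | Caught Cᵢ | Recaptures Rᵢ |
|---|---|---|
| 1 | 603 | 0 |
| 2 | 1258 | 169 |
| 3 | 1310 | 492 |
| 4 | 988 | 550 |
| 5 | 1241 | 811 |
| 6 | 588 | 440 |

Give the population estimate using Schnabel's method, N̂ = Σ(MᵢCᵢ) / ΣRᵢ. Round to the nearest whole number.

Marked at large before each occasion: Mᵢ = Σⱼ<ᵢ (Cⱼ − Rⱼ) → M1=0, M2=603, M3=1692, M4=2510, M5=2948, M6=3378
Σ MᵢCᵢ = 0·603 + 603·1258 + 1692·1310 + 2510·988 + 2948·1241 + 3378·588 = 0 + 758574 + 2216520 + 2479880 + 3658468 + 1986264 = 11099706
Σ Rᵢ = 0 + 169 + 492 + 550 + 811 + 440 = 2462
N̂ = 11099706 / 2462 ≈ 4508.4 → 4508

N ≈ 4508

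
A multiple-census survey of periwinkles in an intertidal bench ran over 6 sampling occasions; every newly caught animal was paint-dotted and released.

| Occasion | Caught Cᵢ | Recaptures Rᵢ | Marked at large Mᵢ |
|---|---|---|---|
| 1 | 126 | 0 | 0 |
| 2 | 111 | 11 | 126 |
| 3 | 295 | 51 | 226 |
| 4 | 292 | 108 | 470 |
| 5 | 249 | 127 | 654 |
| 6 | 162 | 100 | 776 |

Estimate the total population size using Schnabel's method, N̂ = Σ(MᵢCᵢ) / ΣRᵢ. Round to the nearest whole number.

Σ MᵢCᵢ = 0·126 + 126·111 + 226·295 + 470·292 + 654·249 + 776·162 = 0 + 13986 + 66670 + 137240 + 162846 + 125712 = 506454
Σ Rᵢ = 0 + 11 + 51 + 108 + 127 + 100 = 397
N̂ = 506454 / 397 ≈ 1275.7 → 1276

N ≈ 1276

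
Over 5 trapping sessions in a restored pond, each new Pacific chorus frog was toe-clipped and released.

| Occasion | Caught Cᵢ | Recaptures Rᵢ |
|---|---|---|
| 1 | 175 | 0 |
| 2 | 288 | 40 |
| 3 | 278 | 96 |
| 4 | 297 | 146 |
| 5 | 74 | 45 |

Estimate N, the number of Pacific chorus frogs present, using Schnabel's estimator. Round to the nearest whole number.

N ≈ 1234

Marked at large before each occasion: Mᵢ = Σⱼ<ᵢ (Cⱼ − Rⱼ) → M1=0, M2=175, M3=423, M4=605, M5=756
Σ MᵢCᵢ = 0·175 + 175·288 + 423·278 + 605·297 + 756·74 = 0 + 50400 + 117594 + 179685 + 55944 = 403623
Σ Rᵢ = 0 + 40 + 96 + 146 + 45 = 327
N̂ = 403623 / 327 ≈ 1234.3 → 1234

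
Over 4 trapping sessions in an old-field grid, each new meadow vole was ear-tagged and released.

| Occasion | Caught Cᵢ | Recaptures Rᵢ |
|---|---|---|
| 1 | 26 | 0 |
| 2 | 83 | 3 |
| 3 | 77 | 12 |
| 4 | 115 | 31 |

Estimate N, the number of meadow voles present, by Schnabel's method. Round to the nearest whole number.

N ≈ 652

Marked at large before each occasion: Mᵢ = Σⱼ<ᵢ (Cⱼ − Rⱼ) → M1=0, M2=26, M3=106, M4=171
Σ MᵢCᵢ = 0·26 + 26·83 + 106·77 + 171·115 = 0 + 2158 + 8162 + 19665 = 29985
Σ Rᵢ = 0 + 3 + 12 + 31 = 46
N̂ = 29985 / 46 ≈ 651.8 → 652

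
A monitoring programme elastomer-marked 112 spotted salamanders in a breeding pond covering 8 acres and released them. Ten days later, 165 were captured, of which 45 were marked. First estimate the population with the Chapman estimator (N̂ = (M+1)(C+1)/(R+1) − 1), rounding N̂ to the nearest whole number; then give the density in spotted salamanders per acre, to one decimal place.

N̂ = 113·166/46 − 1 = 18758/46 − 1 ≈ 406.8 → 407
Density = N̂ / area = 407 / 8 ≈ 50.88 → 50.9 per acre

density ≈ 50.9 spotted salamanders per acre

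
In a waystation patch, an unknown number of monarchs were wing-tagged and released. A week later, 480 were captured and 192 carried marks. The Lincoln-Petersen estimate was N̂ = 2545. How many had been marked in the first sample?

From N = M·C/R: M = N·R / C = 2545·192 / 480 = 488640 / 480 = 1018.

M = 1018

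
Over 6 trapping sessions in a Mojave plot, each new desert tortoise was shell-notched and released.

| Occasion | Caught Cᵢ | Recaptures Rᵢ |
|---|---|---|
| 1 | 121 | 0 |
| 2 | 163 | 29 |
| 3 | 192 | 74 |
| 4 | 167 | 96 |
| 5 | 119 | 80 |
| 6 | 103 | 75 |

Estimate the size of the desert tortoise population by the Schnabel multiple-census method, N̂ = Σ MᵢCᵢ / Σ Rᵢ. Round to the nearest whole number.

Marked at large before each occasion: Mᵢ = Σⱼ<ᵢ (Cⱼ − Rⱼ) → M1=0, M2=121, M3=255, M4=373, M5=444, M6=483
Σ MᵢCᵢ = 0·121 + 121·163 + 255·192 + 373·167 + 444·119 + 483·103 = 0 + 19723 + 48960 + 62291 + 52836 + 49749 = 233559
Σ Rᵢ = 0 + 29 + 74 + 96 + 80 + 75 = 354
N̂ = 233559 / 354 ≈ 659.8 → 660

N ≈ 660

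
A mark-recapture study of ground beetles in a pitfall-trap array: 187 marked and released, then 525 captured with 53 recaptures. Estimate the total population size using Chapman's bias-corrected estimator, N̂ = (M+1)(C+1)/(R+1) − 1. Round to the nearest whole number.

N ≈ 1830

N̂ = (187+1)(525+1)/(53+1) − 1 = 188·526/54 − 1
= 98888/54 − 1 ≈ 1831.3 − 1 ≈ 1830.3 → 1830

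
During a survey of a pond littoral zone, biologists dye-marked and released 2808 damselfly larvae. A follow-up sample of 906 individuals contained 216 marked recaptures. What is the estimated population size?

N = (2808 × 906) / 216 = 2544048 / 216 = 11778

N = 11,778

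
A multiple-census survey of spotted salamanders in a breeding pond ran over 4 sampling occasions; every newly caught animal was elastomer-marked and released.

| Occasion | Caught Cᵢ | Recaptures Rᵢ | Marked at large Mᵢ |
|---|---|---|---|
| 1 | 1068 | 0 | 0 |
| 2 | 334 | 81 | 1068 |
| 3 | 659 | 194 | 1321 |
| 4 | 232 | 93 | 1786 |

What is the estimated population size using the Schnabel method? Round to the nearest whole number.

Σ MᵢCᵢ = 0·1068 + 1068·334 + 1321·659 + 1786·232 = 0 + 356712 + 870539 + 414352 = 1641603
Σ Rᵢ = 0 + 81 + 194 + 93 = 368
N̂ = 1641603 / 368 ≈ 4460.9 → 4461

N ≈ 4461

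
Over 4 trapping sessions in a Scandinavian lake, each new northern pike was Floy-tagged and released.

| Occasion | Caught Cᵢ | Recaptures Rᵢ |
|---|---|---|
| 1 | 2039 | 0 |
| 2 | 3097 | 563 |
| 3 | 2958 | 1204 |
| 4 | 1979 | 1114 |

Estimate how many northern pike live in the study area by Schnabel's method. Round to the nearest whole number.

Marked at large before each occasion: Mᵢ = Σⱼ<ᵢ (Cⱼ − Rⱼ) → M1=0, M2=2039, M3=4573, M4=6327
Σ MᵢCᵢ = 0·2039 + 2039·3097 + 4573·2958 + 6327·1979 = 0 + 6314783 + 13526934 + 12521133 = 32362850
Σ Rᵢ = 0 + 563 + 1204 + 1114 = 2881
N̂ = 32362850 / 2881 ≈ 11233.2 → 11233

N ≈ 11,233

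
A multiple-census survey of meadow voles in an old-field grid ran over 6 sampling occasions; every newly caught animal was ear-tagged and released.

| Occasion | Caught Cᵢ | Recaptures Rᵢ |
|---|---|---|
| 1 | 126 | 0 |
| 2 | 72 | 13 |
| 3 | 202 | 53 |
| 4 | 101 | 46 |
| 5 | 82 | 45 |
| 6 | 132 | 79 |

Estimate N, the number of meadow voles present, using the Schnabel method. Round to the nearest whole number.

Marked at large before each occasion: Mᵢ = Σⱼ<ᵢ (Cⱼ − Rⱼ) → M1=0, M2=126, M3=185, M4=334, M5=389, M6=426
Σ MᵢCᵢ = 0·126 + 126·72 + 185·202 + 334·101 + 389·82 + 426·132 = 0 + 9072 + 37370 + 33734 + 31898 + 56232 = 168306
Σ Rᵢ = 0 + 13 + 53 + 46 + 45 + 79 = 236
N̂ = 168306 / 236 ≈ 713.2 → 713

N ≈ 713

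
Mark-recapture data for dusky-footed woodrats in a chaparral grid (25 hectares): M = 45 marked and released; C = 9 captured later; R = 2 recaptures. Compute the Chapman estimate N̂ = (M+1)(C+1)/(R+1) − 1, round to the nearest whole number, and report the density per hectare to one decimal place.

density ≈ 6.1 dusky-footed woodrats per hectare

N̂ = 46·10/3 − 1 = 460/3 − 1 ≈ 152.3 → 152
Density = N̂ / area = 152 / 25 ≈ 6.08 → 6.1 per hectare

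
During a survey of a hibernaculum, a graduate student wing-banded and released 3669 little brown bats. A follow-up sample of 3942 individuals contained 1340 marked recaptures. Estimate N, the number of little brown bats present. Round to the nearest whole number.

N ≈ 10,793

The marked fraction in the recapture sample should equal the marked fraction in the population: 1340/3942 = 3669/N.
N = (3669 × 3942) / 1340 = 14463198 / 1340 ≈ 10793.4 → 10793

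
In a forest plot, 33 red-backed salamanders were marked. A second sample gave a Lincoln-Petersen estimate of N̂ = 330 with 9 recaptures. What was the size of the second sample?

From N = M·C/R: C = N·R / M = 330·9 / 33 = 2970 / 33 = 90.

C = 90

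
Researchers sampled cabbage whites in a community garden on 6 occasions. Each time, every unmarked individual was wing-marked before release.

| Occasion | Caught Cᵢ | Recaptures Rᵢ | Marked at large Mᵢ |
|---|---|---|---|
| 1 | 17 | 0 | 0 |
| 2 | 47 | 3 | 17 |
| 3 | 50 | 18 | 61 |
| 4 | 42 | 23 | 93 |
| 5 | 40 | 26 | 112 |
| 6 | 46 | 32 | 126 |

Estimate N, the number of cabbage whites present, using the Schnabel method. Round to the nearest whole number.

N ≈ 177

Σ MᵢCᵢ = 0·17 + 17·47 + 61·50 + 93·42 + 112·40 + 126·46 = 0 + 799 + 3050 + 3906 + 4480 + 5796 = 18031
Σ Rᵢ = 0 + 3 + 18 + 23 + 26 + 32 = 102
N̂ = 18031 / 102 ≈ 176.8 → 177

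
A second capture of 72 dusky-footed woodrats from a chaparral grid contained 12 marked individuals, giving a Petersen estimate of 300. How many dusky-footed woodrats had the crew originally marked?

From N = M·C/R: M = N·R / C = 300·12 / 72 = 3600 / 72 = 50.

M = 50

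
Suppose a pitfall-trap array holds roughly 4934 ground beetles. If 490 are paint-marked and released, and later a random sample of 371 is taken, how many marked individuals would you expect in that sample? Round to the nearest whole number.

expected recaptures ≈ 37

The marked fraction of the population is 490/4934, so in a sample of 371 expect C·(M/N) marked.
E[R] = 490 × 371 / 4934 = 181790 / 4934 ≈ 36.8 → 37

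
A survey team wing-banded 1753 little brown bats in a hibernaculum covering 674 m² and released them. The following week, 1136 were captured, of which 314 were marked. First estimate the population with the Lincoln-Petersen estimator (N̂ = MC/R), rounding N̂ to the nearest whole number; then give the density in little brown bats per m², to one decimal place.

density ≈ 9.4 little brown bats per m²

N̂ = 1753·1136/314 = 1991408/314 ≈ 6342.1 → 6342
Density = N̂ / area = 6342 / 674 ≈ 9.41 → 9.4 per m²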